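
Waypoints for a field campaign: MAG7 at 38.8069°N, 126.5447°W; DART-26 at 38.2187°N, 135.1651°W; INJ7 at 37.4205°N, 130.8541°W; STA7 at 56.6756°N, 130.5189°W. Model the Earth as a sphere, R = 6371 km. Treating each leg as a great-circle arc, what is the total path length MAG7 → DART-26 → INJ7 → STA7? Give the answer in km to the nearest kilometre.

MAG7→DART-26: c = 0.118128 rad, d = 752.59 km
DART-26→INJ7: c = 0.061041 rad, d = 388.89 km
INJ7→STA7: c = 0.336088 rad, d = 2141.21 km
Total = 752.59 + 388.89 + 2141.21 = 3282.70 km

3283 km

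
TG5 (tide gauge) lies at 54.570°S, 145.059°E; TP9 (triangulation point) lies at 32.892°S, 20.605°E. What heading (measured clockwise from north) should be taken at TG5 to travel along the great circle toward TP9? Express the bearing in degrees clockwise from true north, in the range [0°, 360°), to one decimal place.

224.6°

Δλ = -124.4540°
y = sin Δλ · cos φ₂ = -0.692397
x = cos φ₁ sin φ₂ − sin φ₁ cos φ₂ cos Δλ = -0.701899
θ = atan2(y, x) = -135.3905° → 224.6095° (mod 360°)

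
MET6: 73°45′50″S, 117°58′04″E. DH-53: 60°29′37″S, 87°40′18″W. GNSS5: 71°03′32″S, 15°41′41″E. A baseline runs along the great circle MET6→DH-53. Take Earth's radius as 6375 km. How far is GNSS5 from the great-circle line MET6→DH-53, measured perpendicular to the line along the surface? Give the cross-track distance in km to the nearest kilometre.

2641 km

MET6: φ = -73.76389°, λ = +117.96778°
DH-53: φ = -60.49361°, λ = -87.67167°
GNSS5: φ = -71.05889°, λ = +15.69472°
δ₁₃ = central angle MET6→GNSS5 = 0.475994 rad  (haversine)
θ₁₃ = bearing MET6→GNSS5 = 223.804°,  θ₁₂ = bearing MET6→DH-53 = 162.346°
dₓₜ = R·arcsin(sin δ₁₃ · sin(θ₁₃ − θ₁₂)) = 6375·arcsin(0.45822·sin(61.458°)) = 2641.040 km
|dₓₜ| = 2641.040 km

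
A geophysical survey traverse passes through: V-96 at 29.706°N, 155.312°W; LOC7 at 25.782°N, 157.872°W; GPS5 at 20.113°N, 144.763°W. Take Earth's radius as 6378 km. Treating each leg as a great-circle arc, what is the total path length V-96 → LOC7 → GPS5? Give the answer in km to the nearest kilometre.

1988 km

V-96→LOC7: c = 0.079076 rad, d = 504.34 km
LOC7→GPS5: c = 0.232582 rad, d = 1483.40 km
Total = 504.34 + 1483.40 = 1987.75 km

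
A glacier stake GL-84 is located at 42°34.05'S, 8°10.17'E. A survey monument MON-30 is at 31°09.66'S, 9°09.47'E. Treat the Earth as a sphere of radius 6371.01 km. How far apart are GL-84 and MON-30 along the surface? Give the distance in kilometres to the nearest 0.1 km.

1271.4 km

GL-84: φ = -42.56750°, λ = +8.16950°
MON-30: φ = -31.16100°, λ = +9.15783°
Δφ = 11.4065°,  Δλ = 0.9883°
a = sin²(Δφ/2) + cos φ₁ cos φ₂ sin²(Δλ/2) = 0.009923
c = 2·arcsin(√a) = 0.199555 rad = 11.4336°
d = R·c = 6371.01 × 0.199555 = 1271.4 km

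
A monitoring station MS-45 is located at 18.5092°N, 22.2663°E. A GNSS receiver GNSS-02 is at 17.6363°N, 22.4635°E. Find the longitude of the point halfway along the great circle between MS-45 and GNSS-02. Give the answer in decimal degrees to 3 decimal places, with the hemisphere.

Bx = cos φ₂ cos Δλ = 0.952993,  By = cos φ₂ sin Δλ = 0.003280
φₘ = atan2(sin φ₁ + sin φ₂, √((cos φ₁ + Bx)² + By²)) = 18.07278°
λₘ = λ₁ + atan2(By, cos φ₁ + Bx) = 22.36515°

22.365°E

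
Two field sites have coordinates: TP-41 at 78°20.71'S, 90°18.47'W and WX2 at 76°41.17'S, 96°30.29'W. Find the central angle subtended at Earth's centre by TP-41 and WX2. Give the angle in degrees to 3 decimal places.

2.130°

TP-41: φ = -78.34517°, λ = -90.30783°
WX2: φ = -76.68617°, λ = -96.50483°
Δφ = 1.6590°,  Δλ = -6.1970°
a = sin²(Δφ/2) + cos φ₁ cos φ₂ sin²(Δλ/2) = 0.000346
c = 2·arcsin(√a) = 0.037178 rad = 2.1301°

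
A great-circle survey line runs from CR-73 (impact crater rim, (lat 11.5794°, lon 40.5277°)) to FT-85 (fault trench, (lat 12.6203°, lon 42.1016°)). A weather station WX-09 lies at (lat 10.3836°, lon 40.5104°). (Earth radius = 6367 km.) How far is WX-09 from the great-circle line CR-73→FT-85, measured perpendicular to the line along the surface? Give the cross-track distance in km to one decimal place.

δ₁₃ = central angle CR-73→WX-09 = 0.020873 rad  (haversine)
θ₁₃ = bearing CR-73→WX-09 = 180.815°,  θ₁₂ = bearing CR-73→FT-85 = 55.764°
dₓₜ = R·arcsin(sin δ₁₃ · sin(θ₁₃ − θ₁₂)) = 6367·arcsin(0.02087·sin(125.052°)) = 108.791 km
|dₓₜ| = 108.791 km

108.8 km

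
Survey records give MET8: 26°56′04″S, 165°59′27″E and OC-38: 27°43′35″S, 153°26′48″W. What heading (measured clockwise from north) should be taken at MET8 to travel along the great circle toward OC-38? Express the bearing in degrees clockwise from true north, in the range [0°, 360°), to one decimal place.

MET8: φ = -26.93444°, λ = +165.99083°
OC-38: φ = -27.72639°, λ = -153.44667°
Δλ = 40.5625°
y = sin Δλ · cos φ₂ = 0.575612
x = cos φ₁ sin φ₂ − sin φ₁ cos φ₂ cos Δλ = -0.110174
θ = atan2(y, x) = 100.8355° → 100.8355° (mod 360°)

100.8°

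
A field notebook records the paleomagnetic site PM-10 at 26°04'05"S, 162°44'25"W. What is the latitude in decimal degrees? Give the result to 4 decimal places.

26° + 4′/60 + 5″/3600 = 26 + 0.06667 + 0.00139 = 26.0681°

26.0681°S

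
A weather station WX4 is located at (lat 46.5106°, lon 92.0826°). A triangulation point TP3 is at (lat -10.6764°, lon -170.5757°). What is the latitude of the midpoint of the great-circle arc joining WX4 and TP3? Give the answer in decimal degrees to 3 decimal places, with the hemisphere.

Bx = cos φ₂ cos Δλ = -0.125574,  By = cos φ₂ sin Δλ = 0.974633
φₘ = atan2(sin φ₁ + sin φ₂, √((cos φ₁ + Bx)² + By²)) = 25.64339°
λₘ = λ₁ + atan2(By, cos φ₁ + Bx) = 152.08518°

25.643°N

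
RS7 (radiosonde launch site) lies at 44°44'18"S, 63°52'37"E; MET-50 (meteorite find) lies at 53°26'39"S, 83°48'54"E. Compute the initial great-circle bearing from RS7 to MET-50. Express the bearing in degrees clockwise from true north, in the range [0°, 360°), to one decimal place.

131.0°

RS7: φ = -44.73833°, λ = +63.87694°
MET-50: φ = -53.44417°, λ = +83.81500°
Δλ = 19.9381°
y = sin Δλ · cos φ₂ = 0.203104
x = cos φ₁ sin φ₂ − sin φ₁ cos φ₂ cos Δλ = -0.176489
θ = atan2(y, x) = 130.9893° → 130.9893° (mod 360°)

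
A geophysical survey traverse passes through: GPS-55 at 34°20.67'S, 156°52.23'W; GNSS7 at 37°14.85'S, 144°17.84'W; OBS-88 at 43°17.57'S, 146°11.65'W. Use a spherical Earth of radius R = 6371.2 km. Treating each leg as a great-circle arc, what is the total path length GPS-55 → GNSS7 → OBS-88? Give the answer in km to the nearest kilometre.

GPS-55: φ = -34.34450°, λ = -156.87050°
GNSS7: φ = -37.24750°, λ = -144.29733°
OBS-88: φ = -43.29283°, λ = -146.19417°
GPS-55→GNSS7: c = 0.184898 rad, d = 1178.02 km
GNSS7→OBS-88: c = 0.108484 rad, d = 691.17 km
Total = 1178.02 + 691.17 = 1869.19 km

1869 km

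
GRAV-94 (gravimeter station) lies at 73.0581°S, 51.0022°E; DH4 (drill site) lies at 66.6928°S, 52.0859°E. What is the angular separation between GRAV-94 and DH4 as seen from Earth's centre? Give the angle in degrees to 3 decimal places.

Δφ = 6.3653°,  Δλ = 1.0837°
a = sin²(Δφ/2) + cos φ₁ cos φ₂ sin²(Δλ/2) = 0.003093
c = 2·arcsin(√a) = 0.111281 rad = 6.3759°

6.376°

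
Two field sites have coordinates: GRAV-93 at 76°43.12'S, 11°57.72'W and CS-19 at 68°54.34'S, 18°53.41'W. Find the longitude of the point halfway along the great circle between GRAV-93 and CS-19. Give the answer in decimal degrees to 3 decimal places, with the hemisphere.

16.192°W

GRAV-93: φ = -76.71867°, λ = -11.96200°
CS-19: φ = -68.90567°, λ = -18.89017°
Bx = cos φ₂ cos Δλ = 0.357277,  By = cos φ₂ sin Δλ = -0.043413
φₘ = atan2(sin φ₁ + sin φ₂, √((cos φ₁ + Bx)² + By²)) = -72.84028°
λₘ = λ₁ + atan2(By, cos φ₁ + Bx) = -16.19172°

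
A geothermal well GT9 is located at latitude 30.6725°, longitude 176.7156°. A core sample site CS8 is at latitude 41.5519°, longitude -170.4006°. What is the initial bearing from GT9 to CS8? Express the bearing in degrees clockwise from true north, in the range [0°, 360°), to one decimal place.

Δλ = 12.8838°
y = sin Δλ · cos φ₂ = 0.166864
x = cos φ₁ sin φ₂ − sin φ₁ cos φ₂ cos Δλ = 0.198353
θ = atan2(y, x) = 40.0721° → 40.0721° (mod 360°)

40.1°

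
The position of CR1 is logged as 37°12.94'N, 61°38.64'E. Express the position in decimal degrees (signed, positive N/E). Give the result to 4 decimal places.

lat: 37.2157° N → +37.2157°
lon: 61.6440° E → +61.6440°

+37.2157°, +61.6440°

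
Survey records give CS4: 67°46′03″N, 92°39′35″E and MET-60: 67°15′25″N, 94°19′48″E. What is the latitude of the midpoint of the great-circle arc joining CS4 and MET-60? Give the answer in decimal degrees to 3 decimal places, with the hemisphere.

67.514°N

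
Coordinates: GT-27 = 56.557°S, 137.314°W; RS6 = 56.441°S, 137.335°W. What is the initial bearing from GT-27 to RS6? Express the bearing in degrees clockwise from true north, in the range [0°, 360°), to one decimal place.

354.3°

Δλ = -0.0210°
y = sin Δλ · cos φ₂ = -0.000203
x = cos φ₁ sin φ₂ − sin φ₁ cos φ₂ cos Δλ = 0.002025
θ = atan2(y, x) = -5.7149° → 354.2851° (mod 360°)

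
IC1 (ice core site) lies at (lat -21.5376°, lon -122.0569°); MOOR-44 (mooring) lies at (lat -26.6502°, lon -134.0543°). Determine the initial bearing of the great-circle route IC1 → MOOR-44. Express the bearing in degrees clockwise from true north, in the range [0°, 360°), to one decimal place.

Δλ = -11.9974°
y = sin Δλ · cos φ₂ = -0.185784
x = cos φ₁ sin φ₂ − sin φ₁ cos φ₂ cos Δλ = -0.096280
θ = atan2(y, x) = -117.3949° → 242.6051° (mod 360°)

242.6°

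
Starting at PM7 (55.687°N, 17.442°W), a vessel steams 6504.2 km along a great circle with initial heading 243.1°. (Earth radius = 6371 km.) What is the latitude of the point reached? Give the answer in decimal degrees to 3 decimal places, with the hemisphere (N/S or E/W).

12.369°N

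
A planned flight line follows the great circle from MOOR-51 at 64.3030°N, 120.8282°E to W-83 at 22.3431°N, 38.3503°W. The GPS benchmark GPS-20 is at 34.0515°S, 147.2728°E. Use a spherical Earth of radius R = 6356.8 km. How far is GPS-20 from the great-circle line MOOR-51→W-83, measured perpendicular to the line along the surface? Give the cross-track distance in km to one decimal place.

309.6 km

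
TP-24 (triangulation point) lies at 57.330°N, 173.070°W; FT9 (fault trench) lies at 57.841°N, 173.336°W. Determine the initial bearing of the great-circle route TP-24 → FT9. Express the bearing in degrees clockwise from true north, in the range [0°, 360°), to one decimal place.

344.5°

Δλ = -0.2660°
y = sin Δλ · cos φ₂ = -0.002471
x = cos φ₁ sin φ₂ − sin φ₁ cos φ₂ cos Δλ = 0.008923
θ = atan2(y, x) = -15.4787° → 344.5213° (mod 360°)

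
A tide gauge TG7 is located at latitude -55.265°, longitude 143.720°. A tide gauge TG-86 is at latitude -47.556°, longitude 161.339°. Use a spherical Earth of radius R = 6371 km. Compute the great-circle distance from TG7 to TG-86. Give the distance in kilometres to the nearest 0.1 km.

1485.9 km

Δφ = 7.7090°,  Δλ = 17.6190°
a = sin²(Δφ/2) + cos φ₁ cos φ₂ sin²(Δλ/2) = 0.013538
c = 2·arcsin(√a) = 0.233234 rad = 13.3633°
d = R·c = 6371 × 0.233234 = 1485.9 km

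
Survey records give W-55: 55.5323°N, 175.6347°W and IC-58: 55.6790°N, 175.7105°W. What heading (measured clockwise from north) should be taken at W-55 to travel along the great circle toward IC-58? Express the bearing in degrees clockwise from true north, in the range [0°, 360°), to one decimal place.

343.8°

Δλ = -0.0758°
y = sin Δλ · cos φ₂ = -0.000746
x = cos φ₁ sin φ₂ − sin φ₁ cos φ₂ cos Δλ = 0.002561
θ = atan2(y, x) = -16.2400° → 343.7600° (mod 360°)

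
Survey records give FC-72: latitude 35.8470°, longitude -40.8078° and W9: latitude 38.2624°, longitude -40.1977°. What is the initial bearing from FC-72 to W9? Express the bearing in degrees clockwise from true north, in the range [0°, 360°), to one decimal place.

11.2°

Δλ = 0.6101°
y = sin Δλ · cos φ₂ = 0.008361
x = cos φ₁ sin φ₂ − sin φ₁ cos φ₂ cos Δλ = 0.042170
θ = atan2(y, x) = 11.2140° → 11.2140° (mod 360°)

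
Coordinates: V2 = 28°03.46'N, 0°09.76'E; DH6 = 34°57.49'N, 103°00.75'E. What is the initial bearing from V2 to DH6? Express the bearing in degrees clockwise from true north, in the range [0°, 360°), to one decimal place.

V2: φ = +28.05767°, λ = +0.16267°
DH6: φ = +34.95817°, λ = +103.01250°
Δλ = 102.8498°
y = sin Δλ · cos φ₂ = 0.799046
x = cos φ₁ sin φ₂ − sin φ₁ cos φ₂ cos Δλ = 0.591371
θ = atan2(y, x) = 53.4950° → 53.4950° (mod 360°)

53.5°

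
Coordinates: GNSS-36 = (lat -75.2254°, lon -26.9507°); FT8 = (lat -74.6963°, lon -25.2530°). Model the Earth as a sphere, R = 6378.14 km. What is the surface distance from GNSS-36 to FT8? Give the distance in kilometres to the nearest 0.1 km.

76.6 km

Δφ = 0.5291°,  Δλ = 1.6977°
a = sin²(Δφ/2) + cos φ₁ cos φ₂ sin²(Δλ/2) = 0.000036
c = 2·arcsin(√a) = 0.012015 rad = 0.6884°
d = R·c = 6378.14 × 0.012015 = 76.6 km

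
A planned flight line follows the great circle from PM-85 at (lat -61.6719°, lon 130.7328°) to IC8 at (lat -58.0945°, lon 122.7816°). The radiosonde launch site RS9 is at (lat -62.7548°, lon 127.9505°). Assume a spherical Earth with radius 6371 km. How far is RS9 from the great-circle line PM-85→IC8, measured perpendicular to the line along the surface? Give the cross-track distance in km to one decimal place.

184.7 km

δ₁₃ = central angle PM-85→RS9 = 0.029486 rad  (haversine)
θ₁₃ = bearing PM-85→RS9 = 228.917°,  θ₁₂ = bearing PM-85→IC8 = 308.389°
dₓₜ = R·arcsin(sin δ₁₃ · sin(θ₁₃ − θ₁₂)) = 6371·arcsin(0.02948·sin(-79.473°)) = -184.693 km
|dₓₜ| = 184.693 km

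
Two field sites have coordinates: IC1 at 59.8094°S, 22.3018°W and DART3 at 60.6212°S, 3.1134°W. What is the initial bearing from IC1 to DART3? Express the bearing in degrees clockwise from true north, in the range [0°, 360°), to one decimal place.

103.2°

Δλ = 19.1884°
y = sin Δλ · cos φ₂ = 0.161242
x = cos φ₁ sin φ₂ − sin φ₁ cos φ₂ cos Δλ = -0.037726
θ = atan2(y, x) = 103.1688° → 103.1688° (mod 360°)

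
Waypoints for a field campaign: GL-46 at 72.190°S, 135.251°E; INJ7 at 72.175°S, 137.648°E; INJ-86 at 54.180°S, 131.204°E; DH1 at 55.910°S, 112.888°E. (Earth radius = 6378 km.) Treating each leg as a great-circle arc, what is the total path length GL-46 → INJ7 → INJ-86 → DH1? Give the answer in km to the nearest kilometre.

3288 km

GL-46→INJ7: c = 0.012803 rad, d = 81.66 km
INJ7→INJ-86: c = 0.317715 rad, d = 2026.39 km
INJ-86→DH1: c = 0.185057 rad, d = 1180.29 km
Total = 81.66 + 2026.39 + 1180.29 = 3288.34 km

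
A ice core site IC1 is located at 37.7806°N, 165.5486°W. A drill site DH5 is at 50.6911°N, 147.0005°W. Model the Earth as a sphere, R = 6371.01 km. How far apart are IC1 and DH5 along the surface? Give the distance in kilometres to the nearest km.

Δφ = 12.9105°,  Δλ = 18.5481°
a = sin²(Δφ/2) + cos φ₁ cos φ₂ sin²(Δλ/2) = 0.025644
c = 2·arcsin(√a) = 0.321658 rad = 18.4296°
d = R·c = 6371.01 × 0.321658 = 2049.3 km

2049 km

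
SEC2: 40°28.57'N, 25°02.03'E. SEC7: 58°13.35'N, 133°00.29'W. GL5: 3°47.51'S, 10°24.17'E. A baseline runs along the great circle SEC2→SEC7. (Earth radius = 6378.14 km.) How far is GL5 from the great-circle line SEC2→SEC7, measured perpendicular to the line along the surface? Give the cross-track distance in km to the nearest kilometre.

SEC2: φ = +40.47617°, λ = +25.03383°
SEC7: φ = +58.22250°, λ = -133.00483°
GL5: φ = -3.79183°, λ = +10.40283°
δ₁₃ = central angle SEC2→GL5 = 0.807274 rad  (haversine)
θ₁₃ = bearing SEC2→GL5 = 200.419°,  θ₁₂ = bearing SEC2→SEC7 = 348.450°
dₓₜ = R·arcsin(sin δ₁₃ · sin(θ₁₃ − θ₁₂)) = 6378.14·arcsin(0.72241·sin(-148.030°)) = -2503.374 km
|dₓₜ| = 2503.374 km

2503 km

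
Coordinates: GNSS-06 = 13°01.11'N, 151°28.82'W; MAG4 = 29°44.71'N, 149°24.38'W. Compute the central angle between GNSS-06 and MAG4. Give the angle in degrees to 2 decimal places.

16.84°

GNSS-06: φ = +13.01850°, λ = -151.48033°
MAG4: φ = +29.74517°, λ = -149.40633°
Δφ = 16.7267°,  Δλ = 2.0740°
a = sin²(Δφ/2) + cos φ₁ cos φ₂ sin²(Δλ/2) = 0.021433
c = 2·arcsin(√a) = 0.293855 rad = 16.8366°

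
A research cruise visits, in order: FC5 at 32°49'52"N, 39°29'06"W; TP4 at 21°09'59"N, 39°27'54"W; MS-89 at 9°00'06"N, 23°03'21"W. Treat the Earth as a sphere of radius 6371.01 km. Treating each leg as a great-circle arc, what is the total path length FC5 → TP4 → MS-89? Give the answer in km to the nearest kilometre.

3515 km

FC5: φ = +32.83111°, λ = -39.48500°
TP4: φ = +21.16639°, λ = -39.46500°
MS-89: φ = +9.00167°, λ = -23.05583°
FC5→TP4: c = 0.203588 rad, d = 1297.06 km
TP4→MS-89: c = 0.348077 rad, d = 2217.60 km
Total = 1297.06 + 2217.60 = 3514.66 km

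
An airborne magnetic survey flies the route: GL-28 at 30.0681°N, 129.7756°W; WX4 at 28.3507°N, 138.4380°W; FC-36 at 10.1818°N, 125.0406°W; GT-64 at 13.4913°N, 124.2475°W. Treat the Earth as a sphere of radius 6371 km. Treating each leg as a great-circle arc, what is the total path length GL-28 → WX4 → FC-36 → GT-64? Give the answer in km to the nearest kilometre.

3697 km

GL-28→WX4: c = 0.135286 rad, d = 861.90 km
WX4→FC-36: c = 0.385610 rad, d = 2456.72 km
FC-36→GT-64: c = 0.059329 rad, d = 377.98 km
Total = 861.90 + 2456.72 + 377.98 = 3696.61 km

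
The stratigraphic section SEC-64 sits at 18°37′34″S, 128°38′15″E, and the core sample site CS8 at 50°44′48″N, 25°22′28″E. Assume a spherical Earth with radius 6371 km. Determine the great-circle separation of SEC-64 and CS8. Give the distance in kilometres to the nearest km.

SEC-64: φ = -18.62611°, λ = +128.63750°
CS8: φ = +50.74667°, λ = +25.37444°
Δφ = 69.3728°,  Δλ = -103.2631°
a = sin²(Δφ/2) + cos φ₁ cos φ₂ sin²(Δλ/2) = 0.692443
c = 2·arcsin(√a) = 1.965881 rad = 112.6367°
d = R·c = 6371 × 1.965881 = 12524.6 km

12525 km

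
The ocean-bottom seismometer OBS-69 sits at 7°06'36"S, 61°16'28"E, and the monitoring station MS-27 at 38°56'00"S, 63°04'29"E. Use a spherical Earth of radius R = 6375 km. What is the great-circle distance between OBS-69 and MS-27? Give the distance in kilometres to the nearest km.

3545 km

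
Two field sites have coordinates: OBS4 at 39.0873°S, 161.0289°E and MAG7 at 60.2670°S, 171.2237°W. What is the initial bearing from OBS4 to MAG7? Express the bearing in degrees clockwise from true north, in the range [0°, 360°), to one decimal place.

Δλ = 27.7474°
y = sin Δλ · cos φ₂ = 0.230906
x = cos φ₁ sin φ₂ − sin φ₁ cos φ₂ cos Δλ = -0.397252
θ = atan2(y, x) = 149.8324° → 149.8324° (mod 360°)

149.8°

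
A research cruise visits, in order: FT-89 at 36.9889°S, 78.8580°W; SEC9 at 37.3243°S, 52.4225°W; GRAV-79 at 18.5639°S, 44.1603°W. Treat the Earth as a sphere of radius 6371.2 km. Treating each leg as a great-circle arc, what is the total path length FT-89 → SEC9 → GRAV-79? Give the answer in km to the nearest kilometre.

4571 km

FT-89→SEC9: c = 0.366560 rad, d = 2335.43 km
SEC9→GRAV-79: c = 0.350947 rad, d = 2235.95 km
Total = 2335.43 + 2235.95 = 4571.38 km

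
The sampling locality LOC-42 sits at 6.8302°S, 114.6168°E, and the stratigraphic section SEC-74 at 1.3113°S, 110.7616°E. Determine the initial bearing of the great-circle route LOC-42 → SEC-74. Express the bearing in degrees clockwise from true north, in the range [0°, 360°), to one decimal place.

325.0°

Δλ = -3.8552°
y = sin Δλ · cos φ₂ = -0.067218
x = cos φ₁ sin φ₂ − sin φ₁ cos φ₂ cos Δλ = 0.095905
θ = atan2(y, x) = -35.0257° → 324.9743° (mod 360°)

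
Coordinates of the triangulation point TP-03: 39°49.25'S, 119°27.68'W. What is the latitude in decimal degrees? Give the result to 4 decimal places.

39° + 49.25′/60 = 39 + 0.82083 = 39.8208°

39.8208°S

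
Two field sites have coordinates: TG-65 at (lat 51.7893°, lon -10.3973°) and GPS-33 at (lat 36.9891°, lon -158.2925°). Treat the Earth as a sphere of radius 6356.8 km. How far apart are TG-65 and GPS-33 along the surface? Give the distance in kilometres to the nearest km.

Δφ = -14.8002°,  Δλ = -147.8952°
a = sin²(Δφ/2) + cos φ₁ cos φ₂ sin²(Δλ/2) = 0.472882
c = 2·arcsin(√a) = 1.516534 rad = 86.8910°
d = R·c = 6356.8 × 1.516534 = 9640.3 km

9640 km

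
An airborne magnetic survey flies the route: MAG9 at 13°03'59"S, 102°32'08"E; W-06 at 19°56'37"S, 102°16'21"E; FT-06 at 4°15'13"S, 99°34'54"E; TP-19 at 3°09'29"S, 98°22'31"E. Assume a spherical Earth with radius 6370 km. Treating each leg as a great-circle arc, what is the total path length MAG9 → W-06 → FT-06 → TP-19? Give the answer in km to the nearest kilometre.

2715 km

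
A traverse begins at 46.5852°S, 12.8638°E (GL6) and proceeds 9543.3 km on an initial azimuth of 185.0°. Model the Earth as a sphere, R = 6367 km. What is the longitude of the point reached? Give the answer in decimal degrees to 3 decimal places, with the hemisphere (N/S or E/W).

δ = d/R = 9543.3/6367 = 1.498869 rad
φ₂ = arcsin(sin φ₁ cos δ + cos φ₁ sin δ cos θ)
   = arcsin(-0.72640·0.07187 + 0.68728·0.99741·-0.99619) = -47.31501°
λ₂ = λ₁ + atan2(sin θ sin δ cos φ₁, cos δ − sin φ₁ sin φ₂) = -159.76933°

159.769°W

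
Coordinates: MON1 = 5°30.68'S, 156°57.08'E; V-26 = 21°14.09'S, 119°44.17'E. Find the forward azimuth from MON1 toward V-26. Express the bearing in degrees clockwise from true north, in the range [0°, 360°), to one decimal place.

242.8°

MON1: φ = -5.51133°, λ = +156.95133°
V-26: φ = -21.23483°, λ = +119.73617°
Δλ = -37.2152°
y = sin Δλ · cos φ₂ = -0.563746
x = cos φ₁ sin φ₂ − sin φ₁ cos φ₂ cos Δλ = -0.289225
θ = atan2(y, x) = -117.1597° → 242.8403° (mod 360°)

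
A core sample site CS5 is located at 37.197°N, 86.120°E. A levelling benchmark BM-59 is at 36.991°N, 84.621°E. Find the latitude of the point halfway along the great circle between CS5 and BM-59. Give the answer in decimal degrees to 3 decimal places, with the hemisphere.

37.096°N

Bx = cos φ₂ cos Δλ = 0.798457,  By = cos φ₂ sin Δλ = -0.020894
φₘ = atan2(sin φ₁ + sin φ₂, √((cos φ₁ + Bx)² + By²)) = 37.09636°
λₘ = λ₁ + atan2(By, cos φ₁ + Bx) = 85.36948°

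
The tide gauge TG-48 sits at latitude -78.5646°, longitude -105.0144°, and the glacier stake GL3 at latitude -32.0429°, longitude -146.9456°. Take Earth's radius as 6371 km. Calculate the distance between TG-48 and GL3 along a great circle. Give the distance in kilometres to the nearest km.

Δφ = 46.5217°,  Δλ = -41.9312°
a = sin²(Δφ/2) + cos φ₁ cos φ₂ sin²(Δλ/2) = 0.177476
c = 2·arcsin(√a) = 0.869710 rad = 49.8307°
d = R·c = 6371 × 0.869710 = 5540.9 km

5541 km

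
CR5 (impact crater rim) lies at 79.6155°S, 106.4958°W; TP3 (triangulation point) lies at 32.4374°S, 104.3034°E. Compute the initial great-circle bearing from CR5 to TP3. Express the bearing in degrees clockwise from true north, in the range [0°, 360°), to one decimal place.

208.1°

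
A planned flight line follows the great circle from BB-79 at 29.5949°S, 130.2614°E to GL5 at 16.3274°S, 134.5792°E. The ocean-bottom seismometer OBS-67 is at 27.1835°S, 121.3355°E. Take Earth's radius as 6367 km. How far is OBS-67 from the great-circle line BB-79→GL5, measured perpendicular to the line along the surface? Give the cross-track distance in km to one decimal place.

911.5 km

δ₁₃ = central angle BB-79→OBS-67 = 0.143320 rad  (haversine)
θ₁₃ = bearing BB-79→OBS-67 = 284.912°,  θ₁₂ = bearing BB-79→GL5 = 17.572°
dₓₜ = R·arcsin(sin δ₁₃ · sin(θ₁₃ − θ₁₂)) = 6367·arcsin(0.14283·sin(267.340°)) = -911.526 km
|dₓₜ| = 911.526 km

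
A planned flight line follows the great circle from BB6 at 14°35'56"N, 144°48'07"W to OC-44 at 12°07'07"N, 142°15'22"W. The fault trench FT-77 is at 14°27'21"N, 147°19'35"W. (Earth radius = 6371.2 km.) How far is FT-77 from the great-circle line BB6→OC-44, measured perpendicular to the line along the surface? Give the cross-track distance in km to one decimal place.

201.5 km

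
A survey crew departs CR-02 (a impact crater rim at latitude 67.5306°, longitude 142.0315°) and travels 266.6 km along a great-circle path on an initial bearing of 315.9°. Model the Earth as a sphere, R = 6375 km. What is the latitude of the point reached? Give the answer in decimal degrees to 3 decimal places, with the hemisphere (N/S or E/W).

69.188°N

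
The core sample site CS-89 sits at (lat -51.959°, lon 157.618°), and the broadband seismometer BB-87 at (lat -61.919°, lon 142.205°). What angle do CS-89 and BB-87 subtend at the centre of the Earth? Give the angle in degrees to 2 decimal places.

Δφ = -9.9600°,  Δλ = -15.4130°
a = sin²(Δφ/2) + cos φ₁ cos φ₂ sin²(Δλ/2) = 0.012752
c = 2·arcsin(√a) = 0.226330 rad = 12.9678°

12.97°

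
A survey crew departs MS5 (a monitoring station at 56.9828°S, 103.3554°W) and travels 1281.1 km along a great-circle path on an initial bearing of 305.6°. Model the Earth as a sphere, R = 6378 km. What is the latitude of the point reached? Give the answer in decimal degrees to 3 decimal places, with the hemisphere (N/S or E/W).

49.320°S

δ = d/R = 1281.1/6378 = 0.200862 rad
φ₂ = arcsin(sin φ₁ cos δ + cos φ₁ sin δ cos θ)
   = arcsin(-0.83851·0.97989 + 0.54489·0.19951·0.58212) = -49.32019°
λ₂ = λ₁ + atan2(sin θ sin δ cos φ₁, cos δ − sin φ₁ sin φ₂) = -117.76643°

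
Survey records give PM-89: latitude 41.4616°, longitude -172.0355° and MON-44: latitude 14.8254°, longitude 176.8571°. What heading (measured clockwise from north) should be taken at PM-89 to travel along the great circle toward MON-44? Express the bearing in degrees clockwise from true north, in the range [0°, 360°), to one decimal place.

203.1°

Δλ = -11.1074°
y = sin Δλ · cos φ₂ = -0.186235
x = cos φ₁ sin φ₂ − sin φ₁ cos φ₂ cos Δλ = -0.436334
θ = atan2(y, x) = -156.8863° → 203.1137° (mod 360°)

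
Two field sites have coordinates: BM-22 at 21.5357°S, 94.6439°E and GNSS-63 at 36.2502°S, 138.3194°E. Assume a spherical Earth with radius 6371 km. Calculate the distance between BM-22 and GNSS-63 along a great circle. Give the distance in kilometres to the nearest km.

4511 km

Δφ = -14.7145°,  Δλ = 43.6755°
a = sin²(Δφ/2) + cos φ₁ cos φ₂ sin²(Δλ/2) = 0.120195
c = 2·arcsin(√a) = 0.708082 rad = 40.5701°
d = R·c = 6371 × 0.708082 = 4511.2 km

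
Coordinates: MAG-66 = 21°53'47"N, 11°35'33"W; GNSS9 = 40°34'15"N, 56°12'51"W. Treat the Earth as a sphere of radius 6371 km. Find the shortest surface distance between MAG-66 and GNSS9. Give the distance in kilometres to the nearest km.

MAG-66: φ = +21.89639°, λ = -11.59250°
GNSS9: φ = +40.57083°, λ = -56.21417°
Δφ = 18.6744°,  Δλ = -44.6217°
a = sin²(Δφ/2) + cos φ₁ cos φ₂ sin²(Δλ/2) = 0.127900
c = 2·arcsin(√a) = 0.731459 rad = 41.9095°
d = R·c = 6371 × 0.731459 = 4660.1 km

4660 km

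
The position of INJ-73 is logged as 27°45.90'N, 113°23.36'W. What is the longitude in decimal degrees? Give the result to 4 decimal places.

113° + 23.36′/60 = 113 + 0.38933 = 113.3893°

113.3893°W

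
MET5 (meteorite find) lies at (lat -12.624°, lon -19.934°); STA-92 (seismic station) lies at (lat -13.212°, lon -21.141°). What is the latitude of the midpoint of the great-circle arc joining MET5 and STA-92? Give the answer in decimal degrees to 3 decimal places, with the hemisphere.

12.919°S

Bx = cos φ₂ cos Δλ = 0.973315,  By = cos φ₂ sin Δλ = -0.020507
φₘ = atan2(sin φ₁ + sin φ₂, √((cos φ₁ + Bx)² + By²)) = -12.91869°
λₘ = λ₁ + atan2(By, cos φ₁ + Bx) = -20.53679°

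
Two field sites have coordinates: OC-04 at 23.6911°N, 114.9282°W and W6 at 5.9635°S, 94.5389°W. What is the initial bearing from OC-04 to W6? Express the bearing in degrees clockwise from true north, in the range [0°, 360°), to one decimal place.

Δλ = 20.3893°
y = sin Δλ · cos φ₂ = 0.346512
x = cos φ₁ sin φ₂ − sin φ₁ cos φ₂ cos Δλ = -0.469732
θ = atan2(y, x) = 143.5846° → 143.5846° (mod 360°)

143.6°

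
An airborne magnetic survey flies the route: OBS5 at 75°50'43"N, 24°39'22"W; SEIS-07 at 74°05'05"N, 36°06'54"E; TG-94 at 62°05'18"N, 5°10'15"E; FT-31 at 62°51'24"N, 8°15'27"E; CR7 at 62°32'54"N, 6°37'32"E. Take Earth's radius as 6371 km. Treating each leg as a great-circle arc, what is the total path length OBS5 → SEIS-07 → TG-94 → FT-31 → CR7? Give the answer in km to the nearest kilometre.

3766 km

OBS5: φ = +75.84528°, λ = -24.65611°
SEIS-07: φ = +74.08472°, λ = +36.11500°
TG-94: φ = +62.08833°, λ = +5.17083°
FT-31: φ = +62.85667°, λ = +8.25750°
CR7: φ = +62.54833°, λ = +6.62556°
OBS5→SEIS-07: c = 0.264532 rad, d = 1685.34 km
SEIS-07→TG-94: c = 0.284184 rad, d = 1810.54 km
TG-94→FT-31: c = 0.028276 rad, d = 180.15 km
FT-31→CR7: c = 0.014127 rad, d = 90.00 km
Total = 1685.34 + 1810.54 + 180.15 + 90.00 = 3766.03 km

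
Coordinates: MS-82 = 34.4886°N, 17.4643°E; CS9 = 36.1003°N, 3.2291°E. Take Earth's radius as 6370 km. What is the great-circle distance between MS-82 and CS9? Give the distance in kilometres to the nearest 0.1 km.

1302.9 km

Δφ = 1.6117°,  Δλ = -14.2352°
a = sin²(Δφ/2) + cos φ₁ cos φ₂ sin²(Δλ/2) = 0.010422
c = 2·arcsin(√a) = 0.204536 rad = 11.7191°
d = R·c = 6370 × 0.204536 = 1302.9 km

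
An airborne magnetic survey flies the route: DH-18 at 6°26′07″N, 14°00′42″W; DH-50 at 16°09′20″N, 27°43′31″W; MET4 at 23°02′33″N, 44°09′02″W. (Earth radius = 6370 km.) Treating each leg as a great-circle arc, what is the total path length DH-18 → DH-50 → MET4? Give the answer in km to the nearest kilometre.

3724 km

DH-18: φ = +6.43528°, λ = -14.01167°
DH-50: φ = +16.15556°, λ = -27.72528°
MET4: φ = +23.04250°, λ = -44.15056°
DH-18→DH-50: c = 0.289331 rad, d = 1843.04 km
DH-50→MET4: c = 0.295306 rad, d = 1881.10 km
Total = 1843.04 + 1881.10 = 3724.14 km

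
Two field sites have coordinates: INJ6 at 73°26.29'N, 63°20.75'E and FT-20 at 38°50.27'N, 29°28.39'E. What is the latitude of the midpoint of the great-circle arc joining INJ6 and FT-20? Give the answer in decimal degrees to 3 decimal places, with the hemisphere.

57.045°N

INJ6: φ = +73.43817°, λ = +63.34583°
FT-20: φ = +38.83783°, λ = +29.47317°
Bx = cos φ₂ cos Δλ = 0.646724,  By = cos φ₂ sin Δλ = -0.434133
φₘ = atan2(sin φ₁ + sin φ₂, √((cos φ₁ + Bx)² + By²)) = 57.04513°
λₘ = λ₁ + atan2(By, cos φ₁ + Bx) = 38.36405°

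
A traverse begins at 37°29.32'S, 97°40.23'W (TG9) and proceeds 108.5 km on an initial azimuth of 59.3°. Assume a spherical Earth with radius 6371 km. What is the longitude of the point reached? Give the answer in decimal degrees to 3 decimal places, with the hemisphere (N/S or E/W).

TG9: φ = -37.48867°, λ = -97.67050°
δ = d/R = 108.5/6371 = 0.017030 rad
φ₂ = arcsin(sin φ₁ cos δ + cos φ₁ sin δ cos θ)
   = arcsin(-0.60860·0.99985 + 0.79347·0.01703·0.51054) = -36.98583°
λ₂ = λ₁ + atan2(sin θ sin δ cos φ₁, cos δ − sin φ₁ sin φ₂) = -96.62013°

96.620°W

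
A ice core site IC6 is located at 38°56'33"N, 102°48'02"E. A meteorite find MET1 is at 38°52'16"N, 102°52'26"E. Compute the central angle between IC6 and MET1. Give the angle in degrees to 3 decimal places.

IC6: φ = +38.94250°, λ = +102.80056°
MET1: φ = +38.87111°, λ = +102.87389°
Δφ = -0.0714°,  Δλ = 0.0733°
a = sin²(Δφ/2) + cos φ₁ cos φ₂ sin²(Δλ/2) = 0.000001
c = 2·arcsin(√a) = 0.001595 rad = 0.0914°

0.091°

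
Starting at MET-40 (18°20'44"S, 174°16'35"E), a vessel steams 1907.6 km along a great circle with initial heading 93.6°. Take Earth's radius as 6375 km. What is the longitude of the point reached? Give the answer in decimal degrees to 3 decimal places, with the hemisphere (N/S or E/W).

MET-40: φ = -18.34556°, λ = +174.27639°
δ = d/R = 1907.6/6375 = 0.299231 rad
φ₂ = arcsin(sin φ₁ cos δ + cos φ₁ sin δ cos θ)
   = arcsin(-0.31475·0.95556 + 0.94918·0.29479·-0.06279) = -18.56196°
λ₂ = λ₁ + atan2(sin θ sin δ cos φ₁, cos δ − sin φ₁ sin φ₂) = -167.64338°

167.643°W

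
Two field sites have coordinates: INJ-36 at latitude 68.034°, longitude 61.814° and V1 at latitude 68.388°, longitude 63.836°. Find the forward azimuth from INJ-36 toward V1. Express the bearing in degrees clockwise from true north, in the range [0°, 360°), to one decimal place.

Δλ = 2.0220°
y = sin Δλ · cos φ₂ = 0.012995
x = cos φ₁ sin φ₂ − sin φ₁ cos φ₂ cos Δλ = 0.006391
θ = atan2(y, x) = 63.8123° → 63.8123° (mod 360°)

63.8°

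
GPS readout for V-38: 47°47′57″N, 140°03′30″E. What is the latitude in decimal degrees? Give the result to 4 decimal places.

47° + 47′/60 + 57″/3600 = 47 + 0.78333 + 0.01583 = 47.7992°

47.7992°N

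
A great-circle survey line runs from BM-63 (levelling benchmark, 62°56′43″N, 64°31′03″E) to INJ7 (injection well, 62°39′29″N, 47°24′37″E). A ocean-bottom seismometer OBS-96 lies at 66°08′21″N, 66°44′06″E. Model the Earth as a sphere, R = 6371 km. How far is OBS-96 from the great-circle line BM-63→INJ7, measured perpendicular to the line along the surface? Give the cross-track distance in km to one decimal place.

364.8 km

BM-63: φ = +62.94528°, λ = +64.51750°
INJ7: φ = +62.65806°, λ = +47.41028°
OBS-96: φ = +66.13917°, λ = +66.73500°
δ₁₃ = central angle BM-63→OBS-96 = 0.058164 rad  (haversine)
θ₁₃ = bearing BM-63→OBS-96 = 15.620°,  θ₁₂ = bearing BM-63→INJ7 = 275.532°
dₓₜ = R·arcsin(sin δ₁₃ · sin(θ₁₃ − θ₁₂)) = 6371·arcsin(0.05813·sin(-259.912°)) = 364.830 km
|dₓₜ| = 364.830 km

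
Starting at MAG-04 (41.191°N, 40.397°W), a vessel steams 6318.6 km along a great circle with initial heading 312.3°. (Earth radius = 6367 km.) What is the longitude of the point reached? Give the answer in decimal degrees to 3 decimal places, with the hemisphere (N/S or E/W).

126.678°W

δ = d/R = 6318.6/6367 = 0.992398 rad
φ₂ = arcsin(sin φ₁ cos δ + cos φ₁ sin δ cos θ)
   = arcsin(0.65857·0.54668 + 0.75252·0.83734·0.67301) = 51.63789°
λ₂ = λ₁ + atan2(sin θ sin δ cos φ₁, cos δ − sin φ₁ sin φ₂) = -126.67782°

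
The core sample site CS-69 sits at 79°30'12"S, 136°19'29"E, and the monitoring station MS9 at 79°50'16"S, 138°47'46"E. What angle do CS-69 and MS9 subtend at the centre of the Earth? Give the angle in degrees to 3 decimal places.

0.555°

CS-69: φ = -79.50333°, λ = +136.32472°
MS9: φ = -79.83778°, λ = +138.79611°
Δφ = -0.3344°,  Δλ = 2.4714°
a = sin²(Δφ/2) + cos φ₁ cos φ₂ sin²(Δλ/2) = 0.000023
c = 2·arcsin(√a) = 0.009688 rad = 0.5551°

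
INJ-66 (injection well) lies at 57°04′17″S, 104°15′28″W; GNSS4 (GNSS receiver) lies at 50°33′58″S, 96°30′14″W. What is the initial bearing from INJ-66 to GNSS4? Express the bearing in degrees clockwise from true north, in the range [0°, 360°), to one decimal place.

38.3°

INJ-66: φ = -57.07139°, λ = -104.25778°
GNSS4: φ = -50.56611°, λ = -96.50389°
Δλ = 7.7539°
y = sin Δλ · cos φ₂ = 0.085698
x = cos φ₁ sin φ₂ − sin φ₁ cos φ₂ cos Δλ = 0.108420
θ = atan2(y, x) = 38.3239° → 38.3239° (mod 360°)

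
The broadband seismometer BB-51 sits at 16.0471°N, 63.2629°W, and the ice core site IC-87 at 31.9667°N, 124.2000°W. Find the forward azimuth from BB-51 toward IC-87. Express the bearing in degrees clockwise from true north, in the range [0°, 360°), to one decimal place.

Δλ = -60.9371°
y = sin Δλ · cos φ₂ = -0.741537
x = cos φ₁ sin φ₂ − sin φ₁ cos φ₂ cos Δλ = 0.394880
θ = atan2(y, x) = -61.9640° → 298.0360° (mod 360°)

298.0°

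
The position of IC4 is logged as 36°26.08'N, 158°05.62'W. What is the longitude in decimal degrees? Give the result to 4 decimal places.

158.0937°W

158° + 5.62′/60 = 158 + 0.09367 = 158.0937°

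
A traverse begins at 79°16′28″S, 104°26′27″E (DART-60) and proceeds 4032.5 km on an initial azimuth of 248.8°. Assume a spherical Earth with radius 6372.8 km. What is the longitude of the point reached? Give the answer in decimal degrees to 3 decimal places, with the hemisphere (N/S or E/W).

8.225°E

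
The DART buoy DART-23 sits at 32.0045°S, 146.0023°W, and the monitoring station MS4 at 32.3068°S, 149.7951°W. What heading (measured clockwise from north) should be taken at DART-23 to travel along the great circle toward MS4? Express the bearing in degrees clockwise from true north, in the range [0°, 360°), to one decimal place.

Δλ = -3.7928°
y = sin Δλ · cos φ₂ = -0.055909
x = cos φ₁ sin φ₂ − sin φ₁ cos φ₂ cos Δλ = -0.006257
θ = atan2(y, x) = -96.3859° → 263.6141° (mod 360°)

263.6°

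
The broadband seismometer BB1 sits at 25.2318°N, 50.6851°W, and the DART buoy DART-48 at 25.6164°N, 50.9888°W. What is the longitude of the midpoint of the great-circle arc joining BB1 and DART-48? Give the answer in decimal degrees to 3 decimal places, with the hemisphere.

Bx = cos φ₂ cos Δλ = 0.901696,  By = cos φ₂ sin Δλ = -0.004780
φₘ = atan2(sin φ₁ + sin φ₂, √((cos φ₁ + Bx)² + By²)) = 25.42418°
λₘ = λ₁ + atan2(By, cos φ₁ + Bx) = -50.83671°

50.837°W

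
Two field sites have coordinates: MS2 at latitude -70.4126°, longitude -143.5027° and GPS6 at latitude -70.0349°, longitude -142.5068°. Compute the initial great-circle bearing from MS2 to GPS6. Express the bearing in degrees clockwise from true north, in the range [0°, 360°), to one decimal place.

42.2°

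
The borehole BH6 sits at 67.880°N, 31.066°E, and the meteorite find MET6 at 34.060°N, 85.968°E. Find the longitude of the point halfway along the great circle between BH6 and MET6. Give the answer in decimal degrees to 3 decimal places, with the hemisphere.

69.541°E

Bx = cos φ₂ cos Δλ = 0.476340,  By = cos φ₂ sin Δλ = 0.677814
φₘ = atan2(sin φ₁ + sin φ₂, √((cos φ₁ + Bx)² + By²)) = 53.76228°
λₘ = λ₁ + atan2(By, cos φ₁ + Bx) = 69.54115°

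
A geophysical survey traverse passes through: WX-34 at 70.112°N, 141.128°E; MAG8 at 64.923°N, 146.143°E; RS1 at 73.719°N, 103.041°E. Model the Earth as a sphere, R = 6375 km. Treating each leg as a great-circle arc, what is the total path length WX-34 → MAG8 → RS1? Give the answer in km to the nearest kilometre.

WX-34→MAG8: c = 0.096476 rad, d = 615.03 km
MAG8→RS1: c = 0.297154 rad, d = 1894.36 km
Total = 615.03 + 1894.36 = 2509.39 km

2509 km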